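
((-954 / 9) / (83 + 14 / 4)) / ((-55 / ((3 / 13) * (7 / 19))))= 4452 / 2350205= 0.00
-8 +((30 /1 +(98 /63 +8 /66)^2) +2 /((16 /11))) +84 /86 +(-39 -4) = -53394151 /3371544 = -15.84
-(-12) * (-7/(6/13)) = -182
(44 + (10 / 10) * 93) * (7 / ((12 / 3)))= 959 / 4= 239.75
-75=-75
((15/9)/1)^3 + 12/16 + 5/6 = 671/108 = 6.21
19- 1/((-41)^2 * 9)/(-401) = 19.00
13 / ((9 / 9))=13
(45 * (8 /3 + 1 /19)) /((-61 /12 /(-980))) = 27342000 /1159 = 23591.03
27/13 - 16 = -181/13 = -13.92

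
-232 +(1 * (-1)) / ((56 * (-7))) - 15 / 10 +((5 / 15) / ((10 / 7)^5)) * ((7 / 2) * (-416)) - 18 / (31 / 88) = -41715256087 / 113925000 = -366.16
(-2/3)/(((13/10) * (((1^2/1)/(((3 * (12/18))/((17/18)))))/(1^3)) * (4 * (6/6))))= -60/221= -0.27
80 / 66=40 / 33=1.21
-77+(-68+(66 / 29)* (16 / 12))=-4117 / 29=-141.97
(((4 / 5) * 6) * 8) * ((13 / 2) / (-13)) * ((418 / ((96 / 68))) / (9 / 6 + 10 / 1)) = -56848 / 115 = -494.33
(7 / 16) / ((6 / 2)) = 7 / 48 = 0.15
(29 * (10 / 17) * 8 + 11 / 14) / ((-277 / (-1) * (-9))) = -10889 / 197778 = -0.06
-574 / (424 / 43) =-12341 / 212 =-58.21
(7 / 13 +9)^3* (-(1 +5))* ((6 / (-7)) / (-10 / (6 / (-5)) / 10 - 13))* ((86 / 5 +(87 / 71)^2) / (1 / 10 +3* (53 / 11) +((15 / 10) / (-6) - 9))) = -2847167964444672 / 2201492730983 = -1293.29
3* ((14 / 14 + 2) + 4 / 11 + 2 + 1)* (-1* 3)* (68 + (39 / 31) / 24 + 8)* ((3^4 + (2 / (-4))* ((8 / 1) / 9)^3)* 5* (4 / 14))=-9240789775 / 18414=-501835.00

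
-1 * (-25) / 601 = 25 / 601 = 0.04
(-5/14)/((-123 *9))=5/15498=0.00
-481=-481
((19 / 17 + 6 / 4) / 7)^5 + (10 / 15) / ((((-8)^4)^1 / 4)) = 291898390151 / 36654392216064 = 0.01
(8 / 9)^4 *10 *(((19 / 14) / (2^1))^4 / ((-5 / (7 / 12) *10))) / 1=-521284 / 33756345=-0.02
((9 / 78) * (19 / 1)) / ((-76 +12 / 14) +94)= 133 / 1144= 0.12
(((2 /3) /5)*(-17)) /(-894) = 17 /6705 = 0.00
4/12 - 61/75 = -12/25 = -0.48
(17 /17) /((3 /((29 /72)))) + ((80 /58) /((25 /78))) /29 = 0.28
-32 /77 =-0.42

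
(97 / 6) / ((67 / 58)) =2813 / 201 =14.00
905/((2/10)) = 4525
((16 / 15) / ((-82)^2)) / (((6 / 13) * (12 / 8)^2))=104 / 680805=0.00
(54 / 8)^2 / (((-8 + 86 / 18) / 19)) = -124659 / 464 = -268.66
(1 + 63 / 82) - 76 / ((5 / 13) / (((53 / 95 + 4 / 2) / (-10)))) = 536201 / 10250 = 52.31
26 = 26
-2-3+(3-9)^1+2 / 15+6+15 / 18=-121 / 30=-4.03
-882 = -882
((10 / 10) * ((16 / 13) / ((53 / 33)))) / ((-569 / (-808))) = 426624 / 392041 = 1.09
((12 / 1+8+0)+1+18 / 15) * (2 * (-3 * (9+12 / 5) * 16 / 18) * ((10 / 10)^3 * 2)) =-2699.52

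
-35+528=493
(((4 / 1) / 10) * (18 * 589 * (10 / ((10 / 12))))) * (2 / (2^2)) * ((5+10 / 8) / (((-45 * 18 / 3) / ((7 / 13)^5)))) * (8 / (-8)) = 9899323 / 371293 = 26.66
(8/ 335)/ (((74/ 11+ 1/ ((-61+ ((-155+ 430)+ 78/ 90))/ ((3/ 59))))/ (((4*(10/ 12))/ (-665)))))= -3042512/ 170995362195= -0.00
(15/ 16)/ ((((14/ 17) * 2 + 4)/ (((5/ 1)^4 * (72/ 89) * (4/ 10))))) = 95625/ 2848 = 33.58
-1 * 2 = -2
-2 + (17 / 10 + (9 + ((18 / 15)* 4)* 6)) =75 / 2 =37.50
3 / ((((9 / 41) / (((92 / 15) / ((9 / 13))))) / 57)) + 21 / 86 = 80127659 / 11610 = 6901.61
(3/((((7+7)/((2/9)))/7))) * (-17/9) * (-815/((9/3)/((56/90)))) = 77588/729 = 106.43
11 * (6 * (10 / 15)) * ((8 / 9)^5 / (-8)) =-180224 / 59049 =-3.05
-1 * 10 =-10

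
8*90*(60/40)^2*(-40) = -64800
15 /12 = 5 /4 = 1.25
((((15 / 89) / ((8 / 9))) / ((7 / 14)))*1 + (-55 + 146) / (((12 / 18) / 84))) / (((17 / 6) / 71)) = 869472603 / 3026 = 287333.97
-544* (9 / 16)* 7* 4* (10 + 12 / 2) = -137088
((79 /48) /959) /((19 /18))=237 /145768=0.00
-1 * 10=-10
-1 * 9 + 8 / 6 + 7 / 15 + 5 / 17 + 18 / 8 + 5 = 0.34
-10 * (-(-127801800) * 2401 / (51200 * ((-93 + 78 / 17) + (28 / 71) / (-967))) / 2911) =232.87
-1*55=-55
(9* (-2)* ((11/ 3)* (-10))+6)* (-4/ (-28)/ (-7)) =-666/ 49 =-13.59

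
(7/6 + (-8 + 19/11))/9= -0.57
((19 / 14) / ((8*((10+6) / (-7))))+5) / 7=1261 / 1792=0.70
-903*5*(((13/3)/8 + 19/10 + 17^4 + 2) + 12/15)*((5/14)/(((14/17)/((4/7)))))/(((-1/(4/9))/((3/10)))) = 7326921919/588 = 12460751.56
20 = 20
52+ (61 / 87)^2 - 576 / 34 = 4574381 / 128673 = 35.55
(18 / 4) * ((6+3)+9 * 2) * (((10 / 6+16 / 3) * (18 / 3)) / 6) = 1701 / 2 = 850.50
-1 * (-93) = 93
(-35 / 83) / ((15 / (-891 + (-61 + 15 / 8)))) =53207 / 1992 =26.71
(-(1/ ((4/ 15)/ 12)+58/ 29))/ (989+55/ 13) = -611/ 12912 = -0.05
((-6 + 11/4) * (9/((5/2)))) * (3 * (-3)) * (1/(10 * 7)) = 1053/700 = 1.50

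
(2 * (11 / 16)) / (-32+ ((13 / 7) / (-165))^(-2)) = 1859 / 10628936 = 0.00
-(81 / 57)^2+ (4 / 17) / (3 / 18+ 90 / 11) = -354381 / 177973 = -1.99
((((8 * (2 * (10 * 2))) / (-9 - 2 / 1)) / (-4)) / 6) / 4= 10 / 33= 0.30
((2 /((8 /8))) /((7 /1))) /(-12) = -1 /42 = -0.02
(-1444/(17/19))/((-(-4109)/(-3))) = 82308/69853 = 1.18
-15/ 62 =-0.24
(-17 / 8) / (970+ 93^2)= -17 / 76952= -0.00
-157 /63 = -2.49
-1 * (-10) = 10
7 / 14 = 1 / 2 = 0.50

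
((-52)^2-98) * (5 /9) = 13030 /9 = 1447.78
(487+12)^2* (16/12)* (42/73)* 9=125496504/73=1719130.19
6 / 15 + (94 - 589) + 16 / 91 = -224963 / 455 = -494.42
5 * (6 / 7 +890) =31180 / 7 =4454.29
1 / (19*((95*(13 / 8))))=8 / 23465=0.00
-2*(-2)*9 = 36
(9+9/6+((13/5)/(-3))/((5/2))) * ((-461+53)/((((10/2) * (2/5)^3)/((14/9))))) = -181237/9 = -20137.44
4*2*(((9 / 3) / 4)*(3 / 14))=9 / 7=1.29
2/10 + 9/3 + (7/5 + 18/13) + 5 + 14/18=6881/585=11.76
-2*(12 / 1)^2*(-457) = 131616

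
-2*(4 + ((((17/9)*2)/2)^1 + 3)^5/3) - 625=-441966499/177147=-2494.91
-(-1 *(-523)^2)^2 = -74818113841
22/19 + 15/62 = 1.40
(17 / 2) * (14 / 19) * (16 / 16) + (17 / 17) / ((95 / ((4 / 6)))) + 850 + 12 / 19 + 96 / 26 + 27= 3288536 / 3705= 887.59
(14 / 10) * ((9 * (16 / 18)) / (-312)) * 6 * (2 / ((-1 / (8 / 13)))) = 224 / 845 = 0.27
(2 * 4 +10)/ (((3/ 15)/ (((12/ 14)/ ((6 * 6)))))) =15/ 7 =2.14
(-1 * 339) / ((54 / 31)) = -3503 / 18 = -194.61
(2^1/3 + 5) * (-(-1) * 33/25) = 187/25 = 7.48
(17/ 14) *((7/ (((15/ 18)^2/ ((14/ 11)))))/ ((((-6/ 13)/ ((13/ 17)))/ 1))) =-7098/ 275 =-25.81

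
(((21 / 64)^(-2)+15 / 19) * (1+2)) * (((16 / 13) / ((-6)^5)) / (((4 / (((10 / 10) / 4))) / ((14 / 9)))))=-84439 / 181503504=-0.00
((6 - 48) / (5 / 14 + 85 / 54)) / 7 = -1134 / 365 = -3.11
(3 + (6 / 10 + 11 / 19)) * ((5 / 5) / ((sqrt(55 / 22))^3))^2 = 3176 / 11875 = 0.27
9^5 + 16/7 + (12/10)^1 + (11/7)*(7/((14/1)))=4133729/70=59053.27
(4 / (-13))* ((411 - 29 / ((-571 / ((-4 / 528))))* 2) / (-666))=15488917 / 81571347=0.19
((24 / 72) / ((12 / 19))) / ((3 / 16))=76 / 27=2.81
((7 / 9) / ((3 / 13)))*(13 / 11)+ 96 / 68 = 5.39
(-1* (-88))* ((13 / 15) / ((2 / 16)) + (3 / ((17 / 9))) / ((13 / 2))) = 2093872 / 3315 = 631.64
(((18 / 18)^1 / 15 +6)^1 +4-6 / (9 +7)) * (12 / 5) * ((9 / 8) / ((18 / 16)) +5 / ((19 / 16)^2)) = 1908483 / 18050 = 105.73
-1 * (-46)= 46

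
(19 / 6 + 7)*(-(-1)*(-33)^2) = 22143 / 2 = 11071.50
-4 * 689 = -2756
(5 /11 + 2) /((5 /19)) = 513 /55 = 9.33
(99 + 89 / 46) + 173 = 12601 / 46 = 273.93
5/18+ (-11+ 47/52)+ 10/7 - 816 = -2700701/3276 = -824.39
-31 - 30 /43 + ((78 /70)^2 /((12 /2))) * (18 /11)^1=-18170216 /579425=-31.36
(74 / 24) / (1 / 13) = 481 / 12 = 40.08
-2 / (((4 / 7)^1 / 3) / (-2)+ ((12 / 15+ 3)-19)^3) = 2625 / 4609373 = 0.00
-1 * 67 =-67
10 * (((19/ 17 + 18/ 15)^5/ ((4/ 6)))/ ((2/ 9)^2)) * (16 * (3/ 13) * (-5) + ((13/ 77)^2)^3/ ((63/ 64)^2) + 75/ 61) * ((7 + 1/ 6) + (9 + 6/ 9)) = -338755993841574991813659231571841/ 57494755256217208734805000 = -5891946.01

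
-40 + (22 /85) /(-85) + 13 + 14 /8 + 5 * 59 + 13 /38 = 148305903 /549100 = 270.09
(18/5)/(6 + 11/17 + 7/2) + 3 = 1929/575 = 3.35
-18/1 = -18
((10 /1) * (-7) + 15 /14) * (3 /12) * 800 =-96500 /7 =-13785.71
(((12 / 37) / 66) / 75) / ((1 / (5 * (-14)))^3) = -27440 / 1221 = -22.47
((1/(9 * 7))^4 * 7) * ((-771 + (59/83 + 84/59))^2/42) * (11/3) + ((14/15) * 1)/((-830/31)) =-1013724500684003/84997259624981025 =-0.01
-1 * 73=-73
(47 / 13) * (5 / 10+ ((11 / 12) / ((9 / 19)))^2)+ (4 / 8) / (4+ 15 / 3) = 2335535 / 151632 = 15.40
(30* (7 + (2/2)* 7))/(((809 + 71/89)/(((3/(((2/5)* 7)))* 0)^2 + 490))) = 109025/429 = 254.14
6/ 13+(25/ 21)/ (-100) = 491/ 1092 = 0.45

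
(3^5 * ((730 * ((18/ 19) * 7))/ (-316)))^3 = -174469317642025961625/ 3381754501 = -51591361108.69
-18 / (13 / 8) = -144 / 13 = -11.08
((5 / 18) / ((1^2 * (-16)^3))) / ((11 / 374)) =-85 / 36864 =-0.00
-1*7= -7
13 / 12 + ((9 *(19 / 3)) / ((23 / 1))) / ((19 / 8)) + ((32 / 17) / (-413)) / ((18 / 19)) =12336013 / 5813388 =2.12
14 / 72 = 7 / 36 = 0.19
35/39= 0.90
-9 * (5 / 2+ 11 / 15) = -291 / 10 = -29.10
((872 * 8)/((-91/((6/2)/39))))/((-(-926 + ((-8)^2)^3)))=3488/154510447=0.00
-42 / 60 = -7 / 10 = -0.70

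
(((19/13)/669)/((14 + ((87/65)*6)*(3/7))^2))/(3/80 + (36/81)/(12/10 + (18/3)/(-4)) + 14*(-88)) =-13615875/2338629265068032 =-0.00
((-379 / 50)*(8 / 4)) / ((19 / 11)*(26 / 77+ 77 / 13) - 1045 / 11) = 4173169 / 23174300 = 0.18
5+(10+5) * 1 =20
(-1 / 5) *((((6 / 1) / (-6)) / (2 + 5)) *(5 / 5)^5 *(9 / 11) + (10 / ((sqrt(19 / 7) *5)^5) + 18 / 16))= -621 / 3080- 98 *sqrt(133) / 21434375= -0.20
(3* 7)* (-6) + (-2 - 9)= -137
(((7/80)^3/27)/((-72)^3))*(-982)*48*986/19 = 83027609/510603264000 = 0.00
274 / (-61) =-274 / 61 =-4.49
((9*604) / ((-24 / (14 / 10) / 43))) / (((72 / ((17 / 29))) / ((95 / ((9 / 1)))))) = -1171.83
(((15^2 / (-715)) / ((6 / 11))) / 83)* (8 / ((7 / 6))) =-360 / 7553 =-0.05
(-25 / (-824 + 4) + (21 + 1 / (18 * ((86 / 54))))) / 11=148553 / 77572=1.92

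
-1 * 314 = -314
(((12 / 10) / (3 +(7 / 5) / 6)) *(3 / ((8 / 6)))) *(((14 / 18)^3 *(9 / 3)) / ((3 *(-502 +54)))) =-49 / 55872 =-0.00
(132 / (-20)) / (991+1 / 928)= -30624 / 4598245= -0.01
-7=-7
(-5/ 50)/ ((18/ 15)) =-1/ 12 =-0.08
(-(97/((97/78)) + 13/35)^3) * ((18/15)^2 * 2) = -1485969581304/1071875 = -1386327.31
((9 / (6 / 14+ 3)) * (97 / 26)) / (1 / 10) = 10185 / 104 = 97.93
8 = 8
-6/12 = -1/2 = -0.50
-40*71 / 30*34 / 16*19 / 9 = -22933 / 54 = -424.69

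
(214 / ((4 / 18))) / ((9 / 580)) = 62060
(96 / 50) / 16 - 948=-23697 / 25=-947.88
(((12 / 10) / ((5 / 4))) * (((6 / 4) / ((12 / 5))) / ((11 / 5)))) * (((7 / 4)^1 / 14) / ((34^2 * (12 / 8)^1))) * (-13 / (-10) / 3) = 13 / 1525920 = 0.00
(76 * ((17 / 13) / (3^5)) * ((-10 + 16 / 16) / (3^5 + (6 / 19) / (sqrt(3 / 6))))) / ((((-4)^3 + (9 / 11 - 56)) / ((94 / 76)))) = 333982 / 2124556161 - 35156 * sqrt(2) / 172089049041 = 0.00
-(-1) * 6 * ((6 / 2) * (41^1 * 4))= 2952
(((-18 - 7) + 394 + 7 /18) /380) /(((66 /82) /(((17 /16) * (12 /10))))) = 4634353 /3009600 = 1.54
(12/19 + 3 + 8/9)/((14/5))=1.61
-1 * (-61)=61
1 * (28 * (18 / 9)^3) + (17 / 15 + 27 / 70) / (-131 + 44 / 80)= 12272098 / 54789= 223.99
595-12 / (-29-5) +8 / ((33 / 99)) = 10529 / 17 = 619.35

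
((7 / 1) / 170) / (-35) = -1 / 850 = -0.00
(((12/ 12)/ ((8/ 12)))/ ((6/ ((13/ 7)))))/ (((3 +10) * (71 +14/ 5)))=5/ 10332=0.00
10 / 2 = 5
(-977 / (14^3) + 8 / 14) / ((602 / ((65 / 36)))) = 12805 / 19822656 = 0.00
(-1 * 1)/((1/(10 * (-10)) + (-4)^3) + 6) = 100/5801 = 0.02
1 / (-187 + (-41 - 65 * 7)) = -1 / 683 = -0.00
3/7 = 0.43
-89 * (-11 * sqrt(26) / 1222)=979 * sqrt(26) / 1222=4.09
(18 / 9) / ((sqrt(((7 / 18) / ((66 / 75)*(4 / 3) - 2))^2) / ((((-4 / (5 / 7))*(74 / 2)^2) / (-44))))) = 1018536 / 1375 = 740.75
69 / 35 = 1.97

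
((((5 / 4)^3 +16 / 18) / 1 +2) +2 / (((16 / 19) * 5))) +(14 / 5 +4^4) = 760657 / 2880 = 264.12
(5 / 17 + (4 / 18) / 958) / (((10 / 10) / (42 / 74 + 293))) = 234315064 / 2711619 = 86.41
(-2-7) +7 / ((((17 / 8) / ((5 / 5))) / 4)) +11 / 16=1323 / 272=4.86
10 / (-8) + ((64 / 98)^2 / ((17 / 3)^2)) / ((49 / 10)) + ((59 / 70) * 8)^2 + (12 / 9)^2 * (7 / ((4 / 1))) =1448320186459 / 30600504900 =47.33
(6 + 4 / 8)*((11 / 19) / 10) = 143 / 380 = 0.38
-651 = -651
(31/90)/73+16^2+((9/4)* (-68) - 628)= -3449219/6570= -525.00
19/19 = 1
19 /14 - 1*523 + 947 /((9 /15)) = 44381 /42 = 1056.69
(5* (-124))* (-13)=8060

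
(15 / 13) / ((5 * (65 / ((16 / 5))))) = 48 / 4225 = 0.01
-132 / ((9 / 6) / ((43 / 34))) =-1892 / 17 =-111.29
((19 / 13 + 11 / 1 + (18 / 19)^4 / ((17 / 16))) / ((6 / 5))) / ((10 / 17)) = 63456507 / 3388346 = 18.73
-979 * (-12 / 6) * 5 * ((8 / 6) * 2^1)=78320 / 3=26106.67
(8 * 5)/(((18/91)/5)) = 9100/9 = 1011.11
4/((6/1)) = 2/3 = 0.67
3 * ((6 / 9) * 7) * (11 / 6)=77 / 3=25.67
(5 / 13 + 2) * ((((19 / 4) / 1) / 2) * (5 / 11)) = 2945 / 1144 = 2.57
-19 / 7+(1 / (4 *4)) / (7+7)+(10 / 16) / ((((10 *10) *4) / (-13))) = -12231 / 4480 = -2.73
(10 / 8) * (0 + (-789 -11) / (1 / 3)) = -3000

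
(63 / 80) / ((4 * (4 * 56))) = 9 / 10240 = 0.00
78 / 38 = 39 / 19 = 2.05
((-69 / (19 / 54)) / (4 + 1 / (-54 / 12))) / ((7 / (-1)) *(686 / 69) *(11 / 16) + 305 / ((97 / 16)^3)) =8447139081432 / 7563046305889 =1.12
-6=-6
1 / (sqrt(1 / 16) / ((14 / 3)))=56 / 3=18.67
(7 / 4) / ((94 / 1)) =7 / 376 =0.02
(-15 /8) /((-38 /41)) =615 /304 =2.02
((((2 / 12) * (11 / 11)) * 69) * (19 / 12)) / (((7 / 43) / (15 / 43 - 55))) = -513475 / 84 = -6112.80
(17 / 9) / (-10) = -17 / 90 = -0.19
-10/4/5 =-1/2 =-0.50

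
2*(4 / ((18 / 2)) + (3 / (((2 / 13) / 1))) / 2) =367 / 18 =20.39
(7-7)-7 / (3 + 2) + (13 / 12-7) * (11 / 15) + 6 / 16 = -1931 / 360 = -5.36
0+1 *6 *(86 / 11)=516 / 11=46.91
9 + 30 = 39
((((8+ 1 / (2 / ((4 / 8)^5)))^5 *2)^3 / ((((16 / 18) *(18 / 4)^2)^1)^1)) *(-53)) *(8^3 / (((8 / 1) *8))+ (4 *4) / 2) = -264115468184270670159330700011927119493069 / 19342813113834066795298816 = -13654449672337169.06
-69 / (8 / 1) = -69 / 8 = -8.62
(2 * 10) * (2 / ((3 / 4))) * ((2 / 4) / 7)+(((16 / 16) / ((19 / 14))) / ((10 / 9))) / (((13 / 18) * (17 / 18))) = 2108252 / 440895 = 4.78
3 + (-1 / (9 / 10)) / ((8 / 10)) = 29 / 18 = 1.61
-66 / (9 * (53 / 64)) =-1408 / 159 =-8.86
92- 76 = 16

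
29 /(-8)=-29 /8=-3.62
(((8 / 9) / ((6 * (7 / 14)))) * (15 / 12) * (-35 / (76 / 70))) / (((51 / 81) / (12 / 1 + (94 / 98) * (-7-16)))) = 3625 / 19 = 190.79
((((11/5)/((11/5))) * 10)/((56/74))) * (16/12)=17.62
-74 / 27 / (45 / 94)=-6956 / 1215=-5.73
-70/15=-14/3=-4.67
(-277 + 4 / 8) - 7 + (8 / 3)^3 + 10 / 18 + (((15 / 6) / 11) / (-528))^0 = -14201 / 54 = -262.98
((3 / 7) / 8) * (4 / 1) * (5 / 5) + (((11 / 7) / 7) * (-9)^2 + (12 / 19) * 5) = 40137 / 1862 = 21.56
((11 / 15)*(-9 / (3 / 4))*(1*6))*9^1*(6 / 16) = -891 / 5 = -178.20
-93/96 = -0.97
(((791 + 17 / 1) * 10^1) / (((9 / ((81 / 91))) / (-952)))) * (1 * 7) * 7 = -484606080 / 13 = -37277390.77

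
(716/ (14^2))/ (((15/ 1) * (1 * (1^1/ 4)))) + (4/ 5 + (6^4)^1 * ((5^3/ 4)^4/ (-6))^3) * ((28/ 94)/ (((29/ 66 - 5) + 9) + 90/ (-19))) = 140829724841751158242132389235361/ 27022401208320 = 5211591810663765675.18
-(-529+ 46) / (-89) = -483 / 89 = -5.43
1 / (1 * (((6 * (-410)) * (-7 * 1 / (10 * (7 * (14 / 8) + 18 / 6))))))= 61 / 6888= 0.01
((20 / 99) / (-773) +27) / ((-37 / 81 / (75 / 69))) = -464897025 / 7236053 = -64.25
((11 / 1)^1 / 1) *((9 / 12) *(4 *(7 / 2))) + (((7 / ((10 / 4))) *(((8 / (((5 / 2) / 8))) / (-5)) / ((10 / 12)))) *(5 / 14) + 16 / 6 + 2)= 85517 / 750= 114.02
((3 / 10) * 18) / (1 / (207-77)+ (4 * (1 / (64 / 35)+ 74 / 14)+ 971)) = 1456 / 268103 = 0.01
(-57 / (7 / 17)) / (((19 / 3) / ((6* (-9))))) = 8262 / 7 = 1180.29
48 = 48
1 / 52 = 0.02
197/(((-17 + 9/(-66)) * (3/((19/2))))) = -41173/1131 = -36.40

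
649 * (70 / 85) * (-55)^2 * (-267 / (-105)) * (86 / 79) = 6010609660 / 1343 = 4475509.80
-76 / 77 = -0.99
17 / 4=4.25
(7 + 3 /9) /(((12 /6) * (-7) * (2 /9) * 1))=-33 /14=-2.36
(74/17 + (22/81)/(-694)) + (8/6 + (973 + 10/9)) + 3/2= 937764697/955638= 981.30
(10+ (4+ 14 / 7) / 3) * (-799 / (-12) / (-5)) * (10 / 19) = -1598 / 19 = -84.11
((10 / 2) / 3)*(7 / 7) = 5 / 3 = 1.67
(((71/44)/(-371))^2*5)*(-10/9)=-126025/1199128392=-0.00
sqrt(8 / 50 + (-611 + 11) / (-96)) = sqrt(641) / 10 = 2.53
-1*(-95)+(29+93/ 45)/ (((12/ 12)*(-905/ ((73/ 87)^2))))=9758688311/ 102749175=94.98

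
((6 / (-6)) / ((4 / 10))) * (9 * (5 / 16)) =-225 / 32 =-7.03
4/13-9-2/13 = -115/13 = -8.85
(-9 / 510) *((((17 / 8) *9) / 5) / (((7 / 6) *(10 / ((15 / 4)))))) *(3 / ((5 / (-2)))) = 729 / 28000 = 0.03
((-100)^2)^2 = 100000000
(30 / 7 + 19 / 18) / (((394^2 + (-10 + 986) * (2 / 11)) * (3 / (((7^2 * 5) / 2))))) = 259105 / 184631184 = 0.00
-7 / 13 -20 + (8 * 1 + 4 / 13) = -159 / 13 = -12.23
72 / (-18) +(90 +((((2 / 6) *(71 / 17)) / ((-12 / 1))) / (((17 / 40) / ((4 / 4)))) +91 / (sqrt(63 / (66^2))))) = 222976 / 2601 +286 *sqrt(7) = 842.41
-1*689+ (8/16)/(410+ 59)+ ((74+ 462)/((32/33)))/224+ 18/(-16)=-41281383/60032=-687.66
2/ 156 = 1/ 78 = 0.01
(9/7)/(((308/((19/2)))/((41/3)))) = 2337/4312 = 0.54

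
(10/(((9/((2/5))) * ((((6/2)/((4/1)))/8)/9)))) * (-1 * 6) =-256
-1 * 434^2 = -188356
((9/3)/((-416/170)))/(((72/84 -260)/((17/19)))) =30345/7168928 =0.00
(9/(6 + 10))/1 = 9/16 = 0.56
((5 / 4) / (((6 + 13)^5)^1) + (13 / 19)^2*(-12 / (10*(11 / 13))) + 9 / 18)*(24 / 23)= -535741122 / 3132265235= -0.17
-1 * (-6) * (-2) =-12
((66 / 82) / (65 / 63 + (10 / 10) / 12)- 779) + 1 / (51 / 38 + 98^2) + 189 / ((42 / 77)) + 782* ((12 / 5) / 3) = 8150598383613 / 42051995630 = 193.82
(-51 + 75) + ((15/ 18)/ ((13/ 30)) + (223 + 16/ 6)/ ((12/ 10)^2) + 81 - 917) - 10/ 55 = -10093361/ 15444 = -653.55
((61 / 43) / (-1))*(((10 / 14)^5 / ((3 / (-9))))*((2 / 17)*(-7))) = -1143750 / 1755131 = -0.65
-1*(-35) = 35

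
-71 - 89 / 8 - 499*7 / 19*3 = -633.65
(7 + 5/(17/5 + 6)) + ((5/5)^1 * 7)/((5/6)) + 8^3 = 124064/235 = 527.93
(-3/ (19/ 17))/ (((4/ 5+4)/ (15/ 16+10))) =-14875/ 2432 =-6.12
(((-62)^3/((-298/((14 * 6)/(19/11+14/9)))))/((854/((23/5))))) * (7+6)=1628018568/1136125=1432.96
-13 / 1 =-13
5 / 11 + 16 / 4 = 49 / 11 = 4.45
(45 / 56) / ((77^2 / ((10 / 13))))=225 / 2158156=0.00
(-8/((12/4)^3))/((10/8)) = -32/135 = -0.24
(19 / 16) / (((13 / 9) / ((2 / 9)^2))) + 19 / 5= 8987 / 2340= 3.84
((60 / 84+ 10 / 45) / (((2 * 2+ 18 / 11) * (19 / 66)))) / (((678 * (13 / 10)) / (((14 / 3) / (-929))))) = -71390 / 21702840003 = -0.00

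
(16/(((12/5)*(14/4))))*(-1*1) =-40/21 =-1.90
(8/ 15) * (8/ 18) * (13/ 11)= 416/ 1485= 0.28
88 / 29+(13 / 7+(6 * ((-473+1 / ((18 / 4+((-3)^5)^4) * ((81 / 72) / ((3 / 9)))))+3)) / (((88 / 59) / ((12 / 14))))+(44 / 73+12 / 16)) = -22021299379582467061 / 13641053739747588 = -1614.34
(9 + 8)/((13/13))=17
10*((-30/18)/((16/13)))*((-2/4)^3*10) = 1625/96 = 16.93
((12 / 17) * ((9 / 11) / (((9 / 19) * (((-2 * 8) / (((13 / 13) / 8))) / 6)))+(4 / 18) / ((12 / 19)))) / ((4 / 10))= 25745 / 53856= 0.48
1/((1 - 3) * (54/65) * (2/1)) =-65/216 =-0.30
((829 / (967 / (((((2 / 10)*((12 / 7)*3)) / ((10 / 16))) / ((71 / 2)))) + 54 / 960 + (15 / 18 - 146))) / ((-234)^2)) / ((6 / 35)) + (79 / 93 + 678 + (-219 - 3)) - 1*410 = 395346511046729 / 8438655538521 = 46.85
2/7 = 0.29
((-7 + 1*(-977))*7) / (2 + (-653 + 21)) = 164 / 15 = 10.93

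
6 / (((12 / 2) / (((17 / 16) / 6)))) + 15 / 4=377 / 96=3.93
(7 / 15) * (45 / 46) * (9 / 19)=189 / 874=0.22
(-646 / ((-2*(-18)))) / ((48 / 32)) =-323 / 27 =-11.96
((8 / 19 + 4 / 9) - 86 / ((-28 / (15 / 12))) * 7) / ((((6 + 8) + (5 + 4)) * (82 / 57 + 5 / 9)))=37949 / 62744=0.60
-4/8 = -1/2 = -0.50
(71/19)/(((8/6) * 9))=71/228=0.31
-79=-79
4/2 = 2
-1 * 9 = -9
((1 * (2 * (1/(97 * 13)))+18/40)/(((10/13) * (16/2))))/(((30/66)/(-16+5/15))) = -5888113/2328000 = -2.53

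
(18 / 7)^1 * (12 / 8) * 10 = 270 / 7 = 38.57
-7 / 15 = -0.47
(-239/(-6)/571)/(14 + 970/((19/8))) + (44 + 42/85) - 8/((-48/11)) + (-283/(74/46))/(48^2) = 767948300839313/16603834371840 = 46.25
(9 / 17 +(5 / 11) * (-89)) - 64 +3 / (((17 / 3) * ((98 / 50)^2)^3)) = -15821612090727 / 152254159211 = -103.92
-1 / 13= -0.08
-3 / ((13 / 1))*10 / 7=-30 / 91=-0.33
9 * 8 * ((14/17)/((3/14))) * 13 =61152/17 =3597.18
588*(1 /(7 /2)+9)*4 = 21840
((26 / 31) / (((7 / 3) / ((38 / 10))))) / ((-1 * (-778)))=741 / 422065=0.00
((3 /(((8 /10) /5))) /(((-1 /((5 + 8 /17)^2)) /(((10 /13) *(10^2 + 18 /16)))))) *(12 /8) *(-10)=39358355625 /60112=654750.39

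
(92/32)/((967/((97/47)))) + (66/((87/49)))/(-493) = -360055569/5198274824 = -0.07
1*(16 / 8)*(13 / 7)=26 / 7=3.71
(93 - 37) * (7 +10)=952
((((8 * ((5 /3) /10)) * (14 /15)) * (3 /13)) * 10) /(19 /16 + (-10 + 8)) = -1792 /507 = -3.53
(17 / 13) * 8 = 136 / 13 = 10.46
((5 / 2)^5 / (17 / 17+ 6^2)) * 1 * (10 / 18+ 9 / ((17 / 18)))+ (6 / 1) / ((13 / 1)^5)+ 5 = 2126631868967 / 67260469536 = 31.62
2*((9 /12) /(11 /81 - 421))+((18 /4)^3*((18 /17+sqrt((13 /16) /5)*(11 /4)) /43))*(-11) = -88209*sqrt(65) /27520 - 307583082 /12459895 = -50.53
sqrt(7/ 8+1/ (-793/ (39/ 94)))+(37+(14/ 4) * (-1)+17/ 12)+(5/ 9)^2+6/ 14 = sqrt(115006838)/ 11468+80863/ 2268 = 36.59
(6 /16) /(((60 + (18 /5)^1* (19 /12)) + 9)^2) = 25 /372006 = 0.00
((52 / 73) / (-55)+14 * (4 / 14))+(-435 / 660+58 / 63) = 4298641 / 1011780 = 4.25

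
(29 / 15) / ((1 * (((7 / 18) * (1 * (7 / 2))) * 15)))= 116 / 1225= 0.09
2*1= 2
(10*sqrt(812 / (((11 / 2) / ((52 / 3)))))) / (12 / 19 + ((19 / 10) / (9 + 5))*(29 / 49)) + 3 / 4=3 / 4 + 5213600*sqrt(174174) / 3062037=711.34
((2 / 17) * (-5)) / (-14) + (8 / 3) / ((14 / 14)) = 967 / 357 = 2.71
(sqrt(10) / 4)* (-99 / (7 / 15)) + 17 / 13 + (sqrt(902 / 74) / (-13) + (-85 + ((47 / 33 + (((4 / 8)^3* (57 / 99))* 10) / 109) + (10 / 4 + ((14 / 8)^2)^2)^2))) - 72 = -1485* sqrt(10) / 28 - 40307898263 / 3064528896 - sqrt(16687) / 481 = -181.14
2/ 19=0.11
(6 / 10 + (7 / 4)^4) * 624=498147 / 80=6226.84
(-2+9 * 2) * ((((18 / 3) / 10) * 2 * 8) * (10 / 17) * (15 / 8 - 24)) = -33984 / 17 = -1999.06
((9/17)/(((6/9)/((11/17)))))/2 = 297/1156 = 0.26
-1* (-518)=518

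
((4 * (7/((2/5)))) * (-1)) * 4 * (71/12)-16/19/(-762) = -3997534/2413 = -1656.67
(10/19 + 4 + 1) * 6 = 630/19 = 33.16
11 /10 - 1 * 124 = -1229 /10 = -122.90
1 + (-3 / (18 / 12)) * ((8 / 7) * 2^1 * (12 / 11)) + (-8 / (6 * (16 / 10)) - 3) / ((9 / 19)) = -50227 / 4158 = -12.08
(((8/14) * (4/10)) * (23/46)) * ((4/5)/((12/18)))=24/175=0.14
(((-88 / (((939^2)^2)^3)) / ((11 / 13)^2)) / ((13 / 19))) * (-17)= 33592 / 5168681750838763829165684291070489531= 0.00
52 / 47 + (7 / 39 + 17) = 33518 / 1833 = 18.29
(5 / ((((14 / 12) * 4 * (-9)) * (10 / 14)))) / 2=-1 / 12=-0.08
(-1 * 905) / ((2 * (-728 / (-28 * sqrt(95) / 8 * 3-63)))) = -2715 * sqrt(95) / 416-8145 / 208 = -102.77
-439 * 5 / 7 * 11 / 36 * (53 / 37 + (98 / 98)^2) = -120725 / 518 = -233.06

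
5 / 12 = 0.42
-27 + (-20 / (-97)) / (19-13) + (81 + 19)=21253 / 291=73.03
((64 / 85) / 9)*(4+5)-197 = -16681 / 85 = -196.25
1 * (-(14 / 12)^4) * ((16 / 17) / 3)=-2401 / 4131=-0.58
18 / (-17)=-18 / 17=-1.06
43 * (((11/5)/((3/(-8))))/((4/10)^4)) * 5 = -49270.83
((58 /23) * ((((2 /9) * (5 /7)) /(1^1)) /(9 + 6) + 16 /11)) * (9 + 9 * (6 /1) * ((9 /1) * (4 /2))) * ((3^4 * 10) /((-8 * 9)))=-72213045 /1771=-40775.29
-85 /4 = -21.25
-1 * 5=-5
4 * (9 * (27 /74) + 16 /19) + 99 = 81199 /703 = 115.50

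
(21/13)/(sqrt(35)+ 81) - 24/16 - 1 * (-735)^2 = -22915867053/42419 - 21 * sqrt(35)/84838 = -540226.48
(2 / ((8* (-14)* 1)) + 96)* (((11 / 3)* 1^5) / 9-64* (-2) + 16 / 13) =244578625 / 19656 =12442.95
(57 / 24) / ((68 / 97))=1843 / 544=3.39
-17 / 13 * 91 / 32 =-119 / 32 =-3.72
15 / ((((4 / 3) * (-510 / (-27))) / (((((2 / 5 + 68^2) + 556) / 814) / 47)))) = 0.08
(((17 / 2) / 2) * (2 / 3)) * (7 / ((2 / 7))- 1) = 799 / 12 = 66.58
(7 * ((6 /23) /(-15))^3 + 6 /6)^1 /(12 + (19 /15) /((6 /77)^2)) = 164248452 /36236671925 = 0.00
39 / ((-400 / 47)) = -1833 / 400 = -4.58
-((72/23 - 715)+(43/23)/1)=710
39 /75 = 13 /25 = 0.52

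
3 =3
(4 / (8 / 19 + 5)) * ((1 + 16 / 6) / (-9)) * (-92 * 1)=76912 / 2781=27.66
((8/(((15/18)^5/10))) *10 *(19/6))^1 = 787968/125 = 6303.74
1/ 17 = 0.06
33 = 33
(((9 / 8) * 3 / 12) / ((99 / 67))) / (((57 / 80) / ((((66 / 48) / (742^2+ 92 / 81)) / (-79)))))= -9045 / 1071012156416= -0.00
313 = 313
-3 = -3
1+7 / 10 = 17 / 10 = 1.70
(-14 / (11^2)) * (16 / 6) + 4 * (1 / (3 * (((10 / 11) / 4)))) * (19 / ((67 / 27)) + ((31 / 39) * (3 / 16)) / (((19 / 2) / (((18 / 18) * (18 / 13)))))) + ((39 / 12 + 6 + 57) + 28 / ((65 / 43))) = 202283122807 / 1561894620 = 129.51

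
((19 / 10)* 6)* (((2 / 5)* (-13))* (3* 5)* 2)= -1778.40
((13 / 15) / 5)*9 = 39 / 25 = 1.56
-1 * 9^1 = -9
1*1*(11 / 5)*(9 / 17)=99 / 85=1.16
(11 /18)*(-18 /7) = -11 /7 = -1.57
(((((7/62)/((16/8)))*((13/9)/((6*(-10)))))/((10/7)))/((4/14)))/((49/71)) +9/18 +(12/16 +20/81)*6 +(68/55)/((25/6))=498900389/73656000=6.77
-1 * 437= -437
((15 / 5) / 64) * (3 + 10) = 39 / 64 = 0.61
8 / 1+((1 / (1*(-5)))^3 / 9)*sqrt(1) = 8999 / 1125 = 8.00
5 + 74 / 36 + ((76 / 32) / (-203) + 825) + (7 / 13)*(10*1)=159118109 / 190008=837.43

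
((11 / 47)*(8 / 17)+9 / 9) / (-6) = -887 / 4794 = -0.19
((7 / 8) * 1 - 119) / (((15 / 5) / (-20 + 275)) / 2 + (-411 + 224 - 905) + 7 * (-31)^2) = -8925 / 425756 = -0.02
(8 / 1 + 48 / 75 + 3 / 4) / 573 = 313 / 19100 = 0.02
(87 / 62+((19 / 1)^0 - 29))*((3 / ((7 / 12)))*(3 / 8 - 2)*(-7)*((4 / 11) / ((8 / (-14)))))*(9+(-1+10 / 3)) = 7653009 / 682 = 11221.42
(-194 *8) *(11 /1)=-17072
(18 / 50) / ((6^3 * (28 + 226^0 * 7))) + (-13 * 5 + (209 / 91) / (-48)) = -35516099 / 546000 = -65.05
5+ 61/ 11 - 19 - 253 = -2876/ 11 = -261.45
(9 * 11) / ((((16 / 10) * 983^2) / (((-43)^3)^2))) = 404779.87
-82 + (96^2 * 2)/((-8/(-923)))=2126510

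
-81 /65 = -1.25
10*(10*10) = 1000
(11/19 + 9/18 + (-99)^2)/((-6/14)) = -2607353/114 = -22871.52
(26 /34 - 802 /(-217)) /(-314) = -16455 /1158346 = -0.01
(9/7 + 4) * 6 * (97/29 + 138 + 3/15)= 650904/145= 4488.99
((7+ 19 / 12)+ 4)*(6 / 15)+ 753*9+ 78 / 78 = 203491 / 30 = 6783.03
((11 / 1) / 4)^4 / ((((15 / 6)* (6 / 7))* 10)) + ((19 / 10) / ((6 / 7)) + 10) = 571607 / 38400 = 14.89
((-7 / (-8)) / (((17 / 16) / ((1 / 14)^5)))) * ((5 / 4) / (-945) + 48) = 36287 / 493722432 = 0.00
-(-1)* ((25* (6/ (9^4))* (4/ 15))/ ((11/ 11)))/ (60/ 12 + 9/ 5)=100/ 111537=0.00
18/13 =1.38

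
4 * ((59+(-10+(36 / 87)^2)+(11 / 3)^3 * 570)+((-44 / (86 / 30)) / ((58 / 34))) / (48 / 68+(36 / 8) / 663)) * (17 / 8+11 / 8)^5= 153904314109175 / 2603736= 59109031.83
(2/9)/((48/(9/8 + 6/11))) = 0.01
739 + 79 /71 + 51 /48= 841975 /1136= 741.18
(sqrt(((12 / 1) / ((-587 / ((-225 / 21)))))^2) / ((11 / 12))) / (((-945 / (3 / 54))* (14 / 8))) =-0.00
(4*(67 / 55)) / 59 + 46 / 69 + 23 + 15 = 377224 / 9735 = 38.75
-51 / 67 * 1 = -51 / 67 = -0.76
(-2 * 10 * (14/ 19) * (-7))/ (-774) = -980/ 7353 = -0.13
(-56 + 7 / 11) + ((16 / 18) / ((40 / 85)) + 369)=31237 / 99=315.53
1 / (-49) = -1 / 49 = -0.02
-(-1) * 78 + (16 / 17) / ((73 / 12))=96990 / 1241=78.15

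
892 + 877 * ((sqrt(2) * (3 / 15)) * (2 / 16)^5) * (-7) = 892 - 6139 * sqrt(2) / 163840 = 891.95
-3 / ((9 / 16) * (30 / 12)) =-32 / 15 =-2.13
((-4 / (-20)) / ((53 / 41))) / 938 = 41 / 248570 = 0.00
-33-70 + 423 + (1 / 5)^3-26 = 36751 / 125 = 294.01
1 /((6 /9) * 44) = 3 /88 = 0.03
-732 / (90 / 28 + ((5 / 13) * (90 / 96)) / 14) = -710528 / 3145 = -225.92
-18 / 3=-6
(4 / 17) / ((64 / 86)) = 43 / 136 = 0.32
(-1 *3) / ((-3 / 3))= 3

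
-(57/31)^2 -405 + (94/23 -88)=-10881172/22103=-492.29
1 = 1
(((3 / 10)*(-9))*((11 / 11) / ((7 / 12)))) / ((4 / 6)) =-243 / 35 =-6.94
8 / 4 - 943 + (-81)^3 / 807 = -430276 / 269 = -1599.54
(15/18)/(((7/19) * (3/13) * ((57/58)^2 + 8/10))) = 10386350/1871163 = 5.55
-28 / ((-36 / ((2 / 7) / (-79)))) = -2 / 711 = -0.00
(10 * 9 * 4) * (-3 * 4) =-4320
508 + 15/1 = 523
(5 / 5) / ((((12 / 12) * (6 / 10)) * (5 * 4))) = 1 / 12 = 0.08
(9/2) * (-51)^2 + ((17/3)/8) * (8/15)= 1053439/90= 11704.88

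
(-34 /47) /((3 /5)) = -1.21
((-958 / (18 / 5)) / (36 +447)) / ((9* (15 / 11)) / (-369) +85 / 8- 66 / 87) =-250593640 / 4472450073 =-0.06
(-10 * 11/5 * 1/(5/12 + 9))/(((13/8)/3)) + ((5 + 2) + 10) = 18637/1469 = 12.69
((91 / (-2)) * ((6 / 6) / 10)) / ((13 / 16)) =-5.60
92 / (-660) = -23 / 165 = -0.14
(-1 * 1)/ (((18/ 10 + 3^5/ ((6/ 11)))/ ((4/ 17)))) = -40/ 76041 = -0.00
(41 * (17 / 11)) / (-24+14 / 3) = -2091 / 638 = -3.28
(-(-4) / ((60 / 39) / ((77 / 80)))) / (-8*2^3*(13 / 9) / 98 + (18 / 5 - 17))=-441441 / 2530160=-0.17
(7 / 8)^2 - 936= -59855 / 64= -935.23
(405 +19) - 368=56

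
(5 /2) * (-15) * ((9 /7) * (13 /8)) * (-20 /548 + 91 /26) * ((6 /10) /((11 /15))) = -74947275 /337568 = -222.02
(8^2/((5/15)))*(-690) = -132480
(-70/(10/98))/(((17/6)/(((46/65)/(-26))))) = 6.59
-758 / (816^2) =-379 / 332928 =-0.00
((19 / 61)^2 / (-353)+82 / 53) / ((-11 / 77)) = -10.83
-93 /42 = -2.21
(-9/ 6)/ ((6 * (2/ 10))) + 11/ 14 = -13/ 28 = -0.46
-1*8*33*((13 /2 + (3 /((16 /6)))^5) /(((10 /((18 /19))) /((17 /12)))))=-457845003 /1556480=-294.15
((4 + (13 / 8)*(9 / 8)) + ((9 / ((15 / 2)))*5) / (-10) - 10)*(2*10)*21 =-2004.19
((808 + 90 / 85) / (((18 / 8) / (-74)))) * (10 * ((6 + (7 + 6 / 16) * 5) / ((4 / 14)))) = -6109320490 / 153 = -39930199.28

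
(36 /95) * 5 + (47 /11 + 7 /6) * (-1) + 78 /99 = -3457 /1254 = -2.76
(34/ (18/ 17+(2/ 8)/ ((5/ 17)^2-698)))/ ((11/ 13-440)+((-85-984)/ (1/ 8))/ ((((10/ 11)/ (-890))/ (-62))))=-6062205032/ 97964962661105947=-0.00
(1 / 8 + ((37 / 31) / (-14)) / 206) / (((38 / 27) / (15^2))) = 135332775 / 6794704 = 19.92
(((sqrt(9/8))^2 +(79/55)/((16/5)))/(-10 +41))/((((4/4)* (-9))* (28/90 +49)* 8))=-1385/96854912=-0.00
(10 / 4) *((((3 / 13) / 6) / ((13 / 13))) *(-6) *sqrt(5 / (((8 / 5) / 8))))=-75 / 26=-2.88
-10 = -10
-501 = -501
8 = 8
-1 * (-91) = 91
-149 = -149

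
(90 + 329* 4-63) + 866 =2209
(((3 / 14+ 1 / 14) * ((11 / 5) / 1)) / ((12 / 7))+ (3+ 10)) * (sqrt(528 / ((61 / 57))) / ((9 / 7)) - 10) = -401 / 3+ 5614 * sqrt(12749) / 2745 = 97.26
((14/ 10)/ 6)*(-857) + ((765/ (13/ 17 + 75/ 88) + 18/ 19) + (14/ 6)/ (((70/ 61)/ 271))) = 568849156/ 689415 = 825.12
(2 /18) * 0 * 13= 0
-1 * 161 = -161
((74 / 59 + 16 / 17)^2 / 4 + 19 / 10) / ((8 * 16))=31236181 / 1287691520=0.02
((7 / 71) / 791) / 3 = 1 / 24069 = 0.00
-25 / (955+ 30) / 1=-5 / 197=-0.03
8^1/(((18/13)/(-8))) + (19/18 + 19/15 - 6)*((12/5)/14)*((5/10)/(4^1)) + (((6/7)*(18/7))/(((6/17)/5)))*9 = 20702249/88200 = 234.72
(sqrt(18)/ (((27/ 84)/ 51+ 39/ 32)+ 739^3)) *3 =34272 *sqrt(2)/ 1536845664217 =0.00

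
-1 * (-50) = 50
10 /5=2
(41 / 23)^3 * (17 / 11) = 1171657 / 133837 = 8.75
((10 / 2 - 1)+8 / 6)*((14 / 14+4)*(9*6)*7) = 10080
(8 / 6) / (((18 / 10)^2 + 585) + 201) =0.00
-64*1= -64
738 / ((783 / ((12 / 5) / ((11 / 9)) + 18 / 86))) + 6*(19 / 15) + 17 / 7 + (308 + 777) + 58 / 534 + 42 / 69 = 3236585684039 / 2948263395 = 1097.79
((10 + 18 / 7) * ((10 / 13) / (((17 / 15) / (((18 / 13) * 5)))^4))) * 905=2645247577500000000 / 217075338571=12185850.29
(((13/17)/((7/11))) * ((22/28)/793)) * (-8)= -0.01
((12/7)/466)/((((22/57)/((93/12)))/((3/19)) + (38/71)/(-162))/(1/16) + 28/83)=44391969/64331347066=0.00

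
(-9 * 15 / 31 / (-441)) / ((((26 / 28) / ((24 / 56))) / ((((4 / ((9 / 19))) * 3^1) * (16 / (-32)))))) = -1140 / 19747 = -0.06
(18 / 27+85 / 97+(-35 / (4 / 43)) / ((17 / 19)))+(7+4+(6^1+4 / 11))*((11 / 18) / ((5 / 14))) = -115540343 / 296820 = -389.26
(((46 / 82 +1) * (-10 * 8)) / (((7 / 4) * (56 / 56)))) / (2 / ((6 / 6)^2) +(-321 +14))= 4096 / 17507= 0.23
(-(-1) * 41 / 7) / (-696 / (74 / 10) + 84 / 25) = -37925 / 587244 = -0.06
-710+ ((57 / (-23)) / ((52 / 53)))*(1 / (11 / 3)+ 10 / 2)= -4757989 / 6578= -723.32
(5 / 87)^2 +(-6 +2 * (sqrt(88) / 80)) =-45389 / 7569 +sqrt(22) / 20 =-5.76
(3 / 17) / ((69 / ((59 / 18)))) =59 / 7038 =0.01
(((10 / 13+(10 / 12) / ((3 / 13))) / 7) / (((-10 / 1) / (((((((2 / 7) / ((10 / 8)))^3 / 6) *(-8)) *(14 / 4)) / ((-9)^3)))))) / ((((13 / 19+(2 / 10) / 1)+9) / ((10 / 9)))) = -398848 / 741714666147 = -0.00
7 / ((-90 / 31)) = -217 / 90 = -2.41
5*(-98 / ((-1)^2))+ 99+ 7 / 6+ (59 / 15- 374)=-7599 / 10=-759.90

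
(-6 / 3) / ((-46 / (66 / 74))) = 33 / 851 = 0.04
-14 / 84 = -1 / 6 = -0.17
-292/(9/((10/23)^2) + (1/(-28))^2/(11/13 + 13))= -206035200/33593681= -6.13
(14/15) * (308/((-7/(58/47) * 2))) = -17864/705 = -25.34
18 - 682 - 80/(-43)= -28472/43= -662.14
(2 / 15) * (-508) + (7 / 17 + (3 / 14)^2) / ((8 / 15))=-26739371 / 399840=-66.88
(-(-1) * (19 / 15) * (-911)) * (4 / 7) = -69236 / 105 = -659.39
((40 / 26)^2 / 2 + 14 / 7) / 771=538 / 130299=0.00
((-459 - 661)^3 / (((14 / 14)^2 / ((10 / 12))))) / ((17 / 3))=-3512320000 / 17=-206607058.82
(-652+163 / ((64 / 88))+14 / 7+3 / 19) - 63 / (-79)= -5102435 / 12008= -424.92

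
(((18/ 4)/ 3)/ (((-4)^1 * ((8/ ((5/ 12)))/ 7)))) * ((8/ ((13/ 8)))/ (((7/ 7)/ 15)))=-525/ 52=-10.10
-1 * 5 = -5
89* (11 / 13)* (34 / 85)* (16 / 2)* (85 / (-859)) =-266288 / 11167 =-23.85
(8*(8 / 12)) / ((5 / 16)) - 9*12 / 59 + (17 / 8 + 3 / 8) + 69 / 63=233321 / 12390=18.83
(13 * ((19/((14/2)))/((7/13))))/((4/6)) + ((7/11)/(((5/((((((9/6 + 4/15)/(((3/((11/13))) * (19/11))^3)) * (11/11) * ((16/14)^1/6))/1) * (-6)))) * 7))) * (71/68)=4997187346609793/50838284173950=98.30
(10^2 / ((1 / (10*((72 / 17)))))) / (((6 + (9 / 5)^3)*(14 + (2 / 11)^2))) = 60500000 / 2371823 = 25.51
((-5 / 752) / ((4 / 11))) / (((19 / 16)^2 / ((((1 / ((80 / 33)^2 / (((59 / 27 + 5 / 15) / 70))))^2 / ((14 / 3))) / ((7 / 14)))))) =-0.00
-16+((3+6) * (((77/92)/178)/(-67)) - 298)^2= 106886136504002457/1203830284864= 88788.38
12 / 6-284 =-282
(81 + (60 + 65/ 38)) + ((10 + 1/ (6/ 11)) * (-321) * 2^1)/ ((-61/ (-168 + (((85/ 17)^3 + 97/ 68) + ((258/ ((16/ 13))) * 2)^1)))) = 929566057/ 19703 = 47178.91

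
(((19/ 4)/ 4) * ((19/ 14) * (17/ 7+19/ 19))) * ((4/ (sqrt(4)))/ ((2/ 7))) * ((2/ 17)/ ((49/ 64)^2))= 2217984/ 285719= 7.76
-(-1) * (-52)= -52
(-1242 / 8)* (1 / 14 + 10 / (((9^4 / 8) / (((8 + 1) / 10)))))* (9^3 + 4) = -14178419 / 1512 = -9377.26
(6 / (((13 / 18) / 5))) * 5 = 2700 / 13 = 207.69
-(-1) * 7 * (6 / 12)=7 / 2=3.50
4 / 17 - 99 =-1679 / 17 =-98.76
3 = 3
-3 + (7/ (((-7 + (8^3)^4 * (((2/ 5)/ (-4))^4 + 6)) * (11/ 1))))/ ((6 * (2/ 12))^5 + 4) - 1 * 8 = -31181982259472566/ 2834725659952131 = -11.00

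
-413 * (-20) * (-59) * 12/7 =-835440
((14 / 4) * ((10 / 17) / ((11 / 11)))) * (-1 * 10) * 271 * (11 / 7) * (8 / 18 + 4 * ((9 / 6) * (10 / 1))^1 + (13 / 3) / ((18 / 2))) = -245187250 / 459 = -534177.02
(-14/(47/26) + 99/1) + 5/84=360511/3948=91.31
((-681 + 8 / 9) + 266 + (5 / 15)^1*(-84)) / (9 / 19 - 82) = 75601 / 13941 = 5.42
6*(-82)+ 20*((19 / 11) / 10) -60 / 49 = -263986 / 539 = -489.77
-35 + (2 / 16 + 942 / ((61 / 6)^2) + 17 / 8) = -351803 / 14884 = -23.64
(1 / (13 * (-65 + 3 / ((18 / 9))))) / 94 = -1 / 77597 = -0.00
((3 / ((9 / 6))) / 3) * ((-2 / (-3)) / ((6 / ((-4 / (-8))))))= 1 / 27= 0.04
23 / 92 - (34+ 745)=-3115 / 4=-778.75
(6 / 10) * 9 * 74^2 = 147852 / 5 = 29570.40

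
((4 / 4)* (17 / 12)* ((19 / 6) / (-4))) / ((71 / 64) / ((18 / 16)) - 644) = 323 / 185188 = 0.00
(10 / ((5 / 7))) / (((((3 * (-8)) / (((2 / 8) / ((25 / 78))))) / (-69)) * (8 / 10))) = 6279 / 160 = 39.24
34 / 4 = 17 / 2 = 8.50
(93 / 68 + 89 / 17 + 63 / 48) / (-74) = -2153 / 20128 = -0.11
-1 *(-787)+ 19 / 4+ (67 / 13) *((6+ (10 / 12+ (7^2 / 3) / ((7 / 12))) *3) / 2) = 26783 / 26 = 1030.12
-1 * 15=-15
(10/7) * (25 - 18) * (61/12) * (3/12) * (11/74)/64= 3355/113664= 0.03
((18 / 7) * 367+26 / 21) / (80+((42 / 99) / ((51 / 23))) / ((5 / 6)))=4638535 / 393827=11.78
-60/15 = -4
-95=-95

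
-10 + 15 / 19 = -175 / 19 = -9.21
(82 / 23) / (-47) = -82 / 1081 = -0.08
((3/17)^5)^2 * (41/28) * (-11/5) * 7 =-26631099/40319878008980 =-0.00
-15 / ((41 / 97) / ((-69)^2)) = -6927255 / 41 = -168957.44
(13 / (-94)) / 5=-13 / 470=-0.03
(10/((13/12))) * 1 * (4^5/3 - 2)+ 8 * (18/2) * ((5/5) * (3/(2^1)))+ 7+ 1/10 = 422163/130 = 3247.41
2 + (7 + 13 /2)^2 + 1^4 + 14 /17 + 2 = 12789 /68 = 188.07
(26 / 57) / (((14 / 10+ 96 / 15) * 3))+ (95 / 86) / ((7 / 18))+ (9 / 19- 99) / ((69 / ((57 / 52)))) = 4598507 / 3551499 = 1.29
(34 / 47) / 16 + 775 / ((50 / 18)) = 104921 / 376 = 279.05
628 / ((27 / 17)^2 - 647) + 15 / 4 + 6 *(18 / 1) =41264785 / 372508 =110.78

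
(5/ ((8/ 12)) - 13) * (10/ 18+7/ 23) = -979/ 207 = -4.73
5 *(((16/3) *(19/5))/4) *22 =1672/3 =557.33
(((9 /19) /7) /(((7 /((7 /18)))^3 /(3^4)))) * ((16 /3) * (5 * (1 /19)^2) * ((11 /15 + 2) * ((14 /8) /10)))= 41 /1234620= 0.00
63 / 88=0.72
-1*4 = -4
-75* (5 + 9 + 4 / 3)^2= -52900 / 3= -17633.33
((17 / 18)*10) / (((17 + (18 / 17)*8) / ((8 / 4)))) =2890 / 3897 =0.74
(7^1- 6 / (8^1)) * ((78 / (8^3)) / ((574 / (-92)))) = -22425 / 146944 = -0.15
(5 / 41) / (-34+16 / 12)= -15 / 4018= -0.00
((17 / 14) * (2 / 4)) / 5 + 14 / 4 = 507 / 140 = 3.62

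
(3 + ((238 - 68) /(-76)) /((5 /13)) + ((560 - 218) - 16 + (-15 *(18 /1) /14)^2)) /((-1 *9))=-1294319 /16758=-77.24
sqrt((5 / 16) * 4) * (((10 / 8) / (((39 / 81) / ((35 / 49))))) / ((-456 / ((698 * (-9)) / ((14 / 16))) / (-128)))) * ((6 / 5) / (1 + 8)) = -3015360 * sqrt(5) / 12103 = -557.10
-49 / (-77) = 7 / 11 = 0.64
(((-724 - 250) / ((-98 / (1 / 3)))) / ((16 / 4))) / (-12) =-487 / 7056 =-0.07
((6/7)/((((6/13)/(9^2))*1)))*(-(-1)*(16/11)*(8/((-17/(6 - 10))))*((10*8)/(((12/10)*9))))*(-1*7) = -3993600/187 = -21356.15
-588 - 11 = -599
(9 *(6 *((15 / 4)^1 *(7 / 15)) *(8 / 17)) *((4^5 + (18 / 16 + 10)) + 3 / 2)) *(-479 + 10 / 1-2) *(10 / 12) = -1230390945 / 68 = -18093984.49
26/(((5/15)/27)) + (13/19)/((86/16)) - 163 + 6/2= 1589986/817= 1946.13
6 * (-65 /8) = -48.75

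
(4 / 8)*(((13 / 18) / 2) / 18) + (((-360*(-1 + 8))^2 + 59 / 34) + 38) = 139912888469 / 22032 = 6350439.75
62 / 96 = 31 / 48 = 0.65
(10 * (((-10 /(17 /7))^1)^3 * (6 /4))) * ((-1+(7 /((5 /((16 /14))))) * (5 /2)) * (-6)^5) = 120022560000 /4913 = 24429586.81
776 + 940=1716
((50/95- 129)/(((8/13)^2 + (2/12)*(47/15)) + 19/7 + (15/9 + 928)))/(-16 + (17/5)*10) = -14438515/1887963899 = -0.01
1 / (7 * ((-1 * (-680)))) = 1 / 4760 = 0.00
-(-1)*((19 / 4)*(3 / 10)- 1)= 17 / 40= 0.42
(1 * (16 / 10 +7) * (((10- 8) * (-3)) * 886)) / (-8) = 57147 / 10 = 5714.70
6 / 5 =1.20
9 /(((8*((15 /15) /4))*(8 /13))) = 117 /16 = 7.31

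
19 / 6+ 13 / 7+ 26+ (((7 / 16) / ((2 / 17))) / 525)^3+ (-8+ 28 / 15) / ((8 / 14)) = 1963468834391 / 96768000000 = 20.29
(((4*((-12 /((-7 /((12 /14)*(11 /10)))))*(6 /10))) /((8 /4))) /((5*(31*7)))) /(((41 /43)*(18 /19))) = 107844 /54494125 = 0.00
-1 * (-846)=846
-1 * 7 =-7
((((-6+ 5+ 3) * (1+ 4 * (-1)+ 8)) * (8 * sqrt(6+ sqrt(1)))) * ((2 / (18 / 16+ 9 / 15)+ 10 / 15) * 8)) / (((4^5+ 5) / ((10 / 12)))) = 3200 * sqrt(7) / 3381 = 2.50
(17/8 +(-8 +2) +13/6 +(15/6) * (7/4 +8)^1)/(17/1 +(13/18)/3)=1224/931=1.31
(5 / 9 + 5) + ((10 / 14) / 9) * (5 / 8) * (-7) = 125 / 24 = 5.21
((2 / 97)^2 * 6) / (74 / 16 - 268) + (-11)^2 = 2398796131 / 19824763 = 121.00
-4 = -4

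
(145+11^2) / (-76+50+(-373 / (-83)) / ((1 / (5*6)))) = 11039 / 4516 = 2.44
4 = 4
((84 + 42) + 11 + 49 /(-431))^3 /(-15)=-68452704902664 /400314955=-170997.12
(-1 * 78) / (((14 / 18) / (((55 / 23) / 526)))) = -19305 / 42343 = -0.46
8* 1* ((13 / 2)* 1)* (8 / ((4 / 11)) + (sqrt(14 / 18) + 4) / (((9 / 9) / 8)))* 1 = 416* sqrt(7) / 3 + 2808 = 3174.88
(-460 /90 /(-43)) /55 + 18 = 383176 /21285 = 18.00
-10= -10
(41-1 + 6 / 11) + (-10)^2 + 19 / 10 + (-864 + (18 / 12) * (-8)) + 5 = -80141 / 110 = -728.55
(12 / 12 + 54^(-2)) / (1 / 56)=40838 / 729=56.02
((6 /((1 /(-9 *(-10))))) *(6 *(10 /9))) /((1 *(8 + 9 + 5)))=1800 /11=163.64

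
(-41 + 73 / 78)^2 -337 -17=7611889 / 6084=1251.13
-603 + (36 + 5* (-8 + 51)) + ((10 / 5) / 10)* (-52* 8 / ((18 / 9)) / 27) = -47728 / 135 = -353.54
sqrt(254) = 15.94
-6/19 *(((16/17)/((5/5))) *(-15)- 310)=1740/17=102.35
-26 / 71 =-0.37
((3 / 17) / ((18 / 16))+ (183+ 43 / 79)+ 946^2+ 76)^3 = 46915533305547585776189000000 / 65402116389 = 717339680974579627.93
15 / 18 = 5 / 6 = 0.83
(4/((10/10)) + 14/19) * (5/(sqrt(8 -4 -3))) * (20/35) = 1800/133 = 13.53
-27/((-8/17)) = 459/8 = 57.38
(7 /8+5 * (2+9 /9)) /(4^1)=127 /32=3.97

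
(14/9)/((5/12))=56/15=3.73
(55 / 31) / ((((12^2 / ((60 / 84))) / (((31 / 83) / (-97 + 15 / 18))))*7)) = -275 / 56319816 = -0.00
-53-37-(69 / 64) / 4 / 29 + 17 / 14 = -4614499 / 51968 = -88.80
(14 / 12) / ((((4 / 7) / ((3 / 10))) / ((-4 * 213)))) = -10437 / 20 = -521.85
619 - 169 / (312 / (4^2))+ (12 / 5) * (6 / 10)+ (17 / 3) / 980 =8993153 / 14700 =611.78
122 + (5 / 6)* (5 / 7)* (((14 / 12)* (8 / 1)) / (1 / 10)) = 1598 / 9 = 177.56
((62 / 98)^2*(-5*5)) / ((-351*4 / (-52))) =-0.37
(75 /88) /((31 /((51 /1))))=3825 /2728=1.40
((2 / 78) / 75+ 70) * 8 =1638008 / 2925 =560.00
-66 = -66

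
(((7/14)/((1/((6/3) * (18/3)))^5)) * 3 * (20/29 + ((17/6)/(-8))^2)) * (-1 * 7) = -61758774/29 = -2129612.90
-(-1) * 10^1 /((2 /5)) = 25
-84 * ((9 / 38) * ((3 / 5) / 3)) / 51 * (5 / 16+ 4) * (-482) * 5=1047627 / 1292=810.86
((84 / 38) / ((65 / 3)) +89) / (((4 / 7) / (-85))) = -13253.93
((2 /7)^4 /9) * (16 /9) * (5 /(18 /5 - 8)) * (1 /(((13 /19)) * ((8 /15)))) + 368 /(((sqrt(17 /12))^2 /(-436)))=-17848738689136 /157594437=-113257.42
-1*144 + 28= -116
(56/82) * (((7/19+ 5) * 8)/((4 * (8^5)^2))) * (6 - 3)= 1071/52277805056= 0.00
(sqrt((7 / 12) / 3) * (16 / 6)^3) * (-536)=-137216 * sqrt(7) / 81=-4481.97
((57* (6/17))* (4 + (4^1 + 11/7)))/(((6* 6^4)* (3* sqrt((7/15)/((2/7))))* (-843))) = -0.00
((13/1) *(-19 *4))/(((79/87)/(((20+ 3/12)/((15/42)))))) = -24368526/395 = -61692.47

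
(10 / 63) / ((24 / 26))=0.17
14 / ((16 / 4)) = 7 / 2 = 3.50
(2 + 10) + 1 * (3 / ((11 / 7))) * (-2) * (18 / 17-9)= 7914 / 187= 42.32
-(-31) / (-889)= -31 / 889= -0.03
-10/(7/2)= -20/7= -2.86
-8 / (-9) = 8 / 9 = 0.89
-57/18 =-19/6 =-3.17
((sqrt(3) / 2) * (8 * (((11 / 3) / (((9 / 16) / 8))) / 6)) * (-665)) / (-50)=187264 * sqrt(3) / 405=800.87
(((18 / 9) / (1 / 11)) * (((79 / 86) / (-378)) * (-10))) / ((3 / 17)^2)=1255705 / 73143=17.17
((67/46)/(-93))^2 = 0.00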